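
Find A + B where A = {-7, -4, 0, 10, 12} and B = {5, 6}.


A + B = {a + b : a ∈ A, b ∈ B}.
Enumerate all |A|·|B| = 5·2 = 10 pairs (a, b) and collect distinct sums.
a = -7: -7+5=-2, -7+6=-1
a = -4: -4+5=1, -4+6=2
a = 0: 0+5=5, 0+6=6
a = 10: 10+5=15, 10+6=16
a = 12: 12+5=17, 12+6=18
Collecting distinct sums: A + B = {-2, -1, 1, 2, 5, 6, 15, 16, 17, 18}
|A + B| = 10

A + B = {-2, -1, 1, 2, 5, 6, 15, 16, 17, 18}


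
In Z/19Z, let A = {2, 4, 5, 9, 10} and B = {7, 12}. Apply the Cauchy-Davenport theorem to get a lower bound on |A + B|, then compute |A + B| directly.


Cauchy-Davenport: |A + B| ≥ min(p, |A| + |B| - 1) for A, B nonempty in Z/pZ.
|A| = 5, |B| = 2, p = 19.
CD lower bound = min(19, 5 + 2 - 1) = min(19, 6) = 6.
Compute A + B mod 19 directly:
a = 2: 2+7=9, 2+12=14
a = 4: 4+7=11, 4+12=16
a = 5: 5+7=12, 5+12=17
a = 9: 9+7=16, 9+12=2
a = 10: 10+7=17, 10+12=3
A + B = {2, 3, 9, 11, 12, 14, 16, 17}, so |A + B| = 8.
Verify: 8 ≥ 6? Yes ✓.

CD lower bound = 6, actual |A + B| = 8.


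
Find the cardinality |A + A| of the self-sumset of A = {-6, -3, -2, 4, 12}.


A + A = {a + a' : a, a' ∈ A}; |A| = 5.
General bounds: 2|A| - 1 ≤ |A + A| ≤ |A|(|A|+1)/2, i.e. 9 ≤ |A + A| ≤ 15.
Lower bound 2|A|-1 is attained iff A is an arithmetic progression.
Enumerate sums a + a' for a ≤ a' (symmetric, so this suffices):
a = -6: -6+-6=-12, -6+-3=-9, -6+-2=-8, -6+4=-2, -6+12=6
a = -3: -3+-3=-6, -3+-2=-5, -3+4=1, -3+12=9
a = -2: -2+-2=-4, -2+4=2, -2+12=10
a = 4: 4+4=8, 4+12=16
a = 12: 12+12=24
Distinct sums: {-12, -9, -8, -6, -5, -4, -2, 1, 2, 6, 8, 9, 10, 16, 24}
|A + A| = 15

|A + A| = 15


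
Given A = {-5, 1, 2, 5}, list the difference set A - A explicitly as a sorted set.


A - A = {a - a' : a, a' ∈ A}.
Compute a - a' for each ordered pair (a, a'):
a = -5: -5--5=0, -5-1=-6, -5-2=-7, -5-5=-10
a = 1: 1--5=6, 1-1=0, 1-2=-1, 1-5=-4
a = 2: 2--5=7, 2-1=1, 2-2=0, 2-5=-3
a = 5: 5--5=10, 5-1=4, 5-2=3, 5-5=0
Collecting distinct values (and noting 0 appears from a-a):
A - A = {-10, -7, -6, -4, -3, -1, 0, 1, 3, 4, 6, 7, 10}
|A - A| = 13

A - A = {-10, -7, -6, -4, -3, -1, 0, 1, 3, 4, 6, 7, 10}


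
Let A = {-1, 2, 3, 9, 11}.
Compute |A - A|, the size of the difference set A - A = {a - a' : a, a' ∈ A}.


A - A = {a - a' : a, a' ∈ A}; |A| = 5.
Bounds: 2|A|-1 ≤ |A - A| ≤ |A|² - |A| + 1, i.e. 9 ≤ |A - A| ≤ 21.
Note: 0 ∈ A - A always (from a - a). The set is symmetric: if d ∈ A - A then -d ∈ A - A.
Enumerate nonzero differences d = a - a' with a > a' (then include -d):
Positive differences: {1, 2, 3, 4, 6, 7, 8, 9, 10, 12}
Full difference set: {0} ∪ (positive diffs) ∪ (negative diffs).
|A - A| = 1 + 2·10 = 21 (matches direct enumeration: 21).

|A - A| = 21


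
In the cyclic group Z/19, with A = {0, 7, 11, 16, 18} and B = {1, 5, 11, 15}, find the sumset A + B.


Work in Z/19Z: reduce every sum a + b modulo 19.
Enumerate all 20 pairs:
a = 0: 0+1=1, 0+5=5, 0+11=11, 0+15=15
a = 7: 7+1=8, 7+5=12, 7+11=18, 7+15=3
a = 11: 11+1=12, 11+5=16, 11+11=3, 11+15=7
a = 16: 16+1=17, 16+5=2, 16+11=8, 16+15=12
a = 18: 18+1=0, 18+5=4, 18+11=10, 18+15=14
Distinct residues collected: {0, 1, 2, 3, 4, 5, 7, 8, 10, 11, 12, 14, 15, 16, 17, 18}
|A + B| = 16 (out of 19 total residues).

A + B = {0, 1, 2, 3, 4, 5, 7, 8, 10, 11, 12, 14, 15, 16, 17, 18}


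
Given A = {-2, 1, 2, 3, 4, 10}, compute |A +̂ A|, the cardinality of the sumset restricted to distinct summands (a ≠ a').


Restricted sumset: A +̂ A = {a + a' : a ∈ A, a' ∈ A, a ≠ a'}.
Equivalently, take A + A and drop any sum 2a that is achievable ONLY as a + a for a ∈ A (i.e. sums representable only with equal summands).
Enumerate pairs (a, a') with a < a' (symmetric, so each unordered pair gives one sum; this covers all a ≠ a'):
  -2 + 1 = -1
  -2 + 2 = 0
  -2 + 3 = 1
  -2 + 4 = 2
  -2 + 10 = 8
  1 + 2 = 3
  1 + 3 = 4
  1 + 4 = 5
  1 + 10 = 11
  2 + 3 = 5
  2 + 4 = 6
  2 + 10 = 12
  3 + 4 = 7
  3 + 10 = 13
  4 + 10 = 14
Collected distinct sums: {-1, 0, 1, 2, 3, 4, 5, 6, 7, 8, 11, 12, 13, 14}
|A +̂ A| = 14
(Reference bound: |A +̂ A| ≥ 2|A| - 3 for |A| ≥ 2, with |A| = 6 giving ≥ 9.)

|A +̂ A| = 14


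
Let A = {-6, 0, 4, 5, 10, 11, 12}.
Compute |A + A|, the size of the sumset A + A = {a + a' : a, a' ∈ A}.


A + A = {a + a' : a, a' ∈ A}; |A| = 7.
General bounds: 2|A| - 1 ≤ |A + A| ≤ |A|(|A|+1)/2, i.e. 13 ≤ |A + A| ≤ 28.
Lower bound 2|A|-1 is attained iff A is an arithmetic progression.
Enumerate sums a + a' for a ≤ a' (symmetric, so this suffices):
a = -6: -6+-6=-12, -6+0=-6, -6+4=-2, -6+5=-1, -6+10=4, -6+11=5, -6+12=6
a = 0: 0+0=0, 0+4=4, 0+5=5, 0+10=10, 0+11=11, 0+12=12
a = 4: 4+4=8, 4+5=9, 4+10=14, 4+11=15, 4+12=16
a = 5: 5+5=10, 5+10=15, 5+11=16, 5+12=17
a = 10: 10+10=20, 10+11=21, 10+12=22
a = 11: 11+11=22, 11+12=23
a = 12: 12+12=24
Distinct sums: {-12, -6, -2, -1, 0, 4, 5, 6, 8, 9, 10, 11, 12, 14, 15, 16, 17, 20, 21, 22, 23, 24}
|A + A| = 22

|A + A| = 22


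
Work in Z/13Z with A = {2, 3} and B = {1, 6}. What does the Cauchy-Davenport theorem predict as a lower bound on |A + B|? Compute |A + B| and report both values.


Cauchy-Davenport: |A + B| ≥ min(p, |A| + |B| - 1) for A, B nonempty in Z/pZ.
|A| = 2, |B| = 2, p = 13.
CD lower bound = min(13, 2 + 2 - 1) = min(13, 3) = 3.
Compute A + B mod 13 directly:
a = 2: 2+1=3, 2+6=8
a = 3: 3+1=4, 3+6=9
A + B = {3, 4, 8, 9}, so |A + B| = 4.
Verify: 4 ≥ 3? Yes ✓.

CD lower bound = 3, actual |A + B| = 4.


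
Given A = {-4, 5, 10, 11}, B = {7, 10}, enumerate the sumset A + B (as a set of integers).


A + B = {a + b : a ∈ A, b ∈ B}.
Enumerate all |A|·|B| = 4·2 = 8 pairs (a, b) and collect distinct sums.
a = -4: -4+7=3, -4+10=6
a = 5: 5+7=12, 5+10=15
a = 10: 10+7=17, 10+10=20
a = 11: 11+7=18, 11+10=21
Collecting distinct sums: A + B = {3, 6, 12, 15, 17, 18, 20, 21}
|A + B| = 8

A + B = {3, 6, 12, 15, 17, 18, 20, 21}


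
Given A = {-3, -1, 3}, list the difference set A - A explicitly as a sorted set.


A - A = {a - a' : a, a' ∈ A}.
Compute a - a' for each ordered pair (a, a'):
a = -3: -3--3=0, -3--1=-2, -3-3=-6
a = -1: -1--3=2, -1--1=0, -1-3=-4
a = 3: 3--3=6, 3--1=4, 3-3=0
Collecting distinct values (and noting 0 appears from a-a):
A - A = {-6, -4, -2, 0, 2, 4, 6}
|A - A| = 7

A - A = {-6, -4, -2, 0, 2, 4, 6}


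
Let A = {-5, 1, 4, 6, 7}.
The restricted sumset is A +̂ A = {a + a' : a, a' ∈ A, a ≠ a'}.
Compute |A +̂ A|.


Restricted sumset: A +̂ A = {a + a' : a ∈ A, a' ∈ A, a ≠ a'}.
Equivalently, take A + A and drop any sum 2a that is achievable ONLY as a + a for a ∈ A (i.e. sums representable only with equal summands).
Enumerate pairs (a, a') with a < a' (symmetric, so each unordered pair gives one sum; this covers all a ≠ a'):
  -5 + 1 = -4
  -5 + 4 = -1
  -5 + 6 = 1
  -5 + 7 = 2
  1 + 4 = 5
  1 + 6 = 7
  1 + 7 = 8
  4 + 6 = 10
  4 + 7 = 11
  6 + 7 = 13
Collected distinct sums: {-4, -1, 1, 2, 5, 7, 8, 10, 11, 13}
|A +̂ A| = 10
(Reference bound: |A +̂ A| ≥ 2|A| - 3 for |A| ≥ 2, with |A| = 5 giving ≥ 7.)

|A +̂ A| = 10


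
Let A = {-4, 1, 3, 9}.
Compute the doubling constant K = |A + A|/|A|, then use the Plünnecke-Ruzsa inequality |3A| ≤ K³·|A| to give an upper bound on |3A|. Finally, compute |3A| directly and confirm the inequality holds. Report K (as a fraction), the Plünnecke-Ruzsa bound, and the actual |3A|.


|A| = 4.
Step 1: Compute A + A by enumerating all 16 pairs.
A + A = {-8, -3, -1, 2, 4, 5, 6, 10, 12, 18}, so |A + A| = 10.
Step 2: Doubling constant K = |A + A|/|A| = 10/4 = 10/4 ≈ 2.5000.
Step 3: Plünnecke-Ruzsa gives |3A| ≤ K³·|A| = (2.5000)³ · 4 ≈ 62.5000.
Step 4: Compute 3A = A + A + A directly by enumerating all triples (a,b,c) ∈ A³; |3A| = 20.
Step 5: Check 20 ≤ 62.5000? Yes ✓.

K = 10/4, Plünnecke-Ruzsa bound K³|A| ≈ 62.5000, |3A| = 20, inequality holds.


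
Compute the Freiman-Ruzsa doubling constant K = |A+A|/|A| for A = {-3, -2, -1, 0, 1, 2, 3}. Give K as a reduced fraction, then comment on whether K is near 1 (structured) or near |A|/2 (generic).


|A| = 7.
Compute A + A by enumerating all 49 pairs.
A + A = {-6, -5, -4, -3, -2, -1, 0, 1, 2, 3, 4, 5, 6}, so |A + A| = 13.
K = |A + A| / |A| = 13/7 (already in lowest terms) ≈ 1.8571.
Reference: AP of size 7 gives K = 13/7 ≈ 1.8571; a fully generic set of size 7 gives K ≈ 4.0000.

|A| = 7, |A + A| = 13, K = 13/7.


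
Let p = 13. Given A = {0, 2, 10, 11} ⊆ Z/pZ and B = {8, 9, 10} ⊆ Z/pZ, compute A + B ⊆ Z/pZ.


Work in Z/13Z: reduce every sum a + b modulo 13.
Enumerate all 12 pairs:
a = 0: 0+8=8, 0+9=9, 0+10=10
a = 2: 2+8=10, 2+9=11, 2+10=12
a = 10: 10+8=5, 10+9=6, 10+10=7
a = 11: 11+8=6, 11+9=7, 11+10=8
Distinct residues collected: {5, 6, 7, 8, 9, 10, 11, 12}
|A + B| = 8 (out of 13 total residues).

A + B = {5, 6, 7, 8, 9, 10, 11, 12}


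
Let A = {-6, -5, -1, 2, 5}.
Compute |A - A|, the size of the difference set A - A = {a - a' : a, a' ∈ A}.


A - A = {a - a' : a, a' ∈ A}; |A| = 5.
Bounds: 2|A|-1 ≤ |A - A| ≤ |A|² - |A| + 1, i.e. 9 ≤ |A - A| ≤ 21.
Note: 0 ∈ A - A always (from a - a). The set is symmetric: if d ∈ A - A then -d ∈ A - A.
Enumerate nonzero differences d = a - a' with a > a' (then include -d):
Positive differences: {1, 3, 4, 5, 6, 7, 8, 10, 11}
Full difference set: {0} ∪ (positive diffs) ∪ (negative diffs).
|A - A| = 1 + 2·9 = 19 (matches direct enumeration: 19).

|A - A| = 19


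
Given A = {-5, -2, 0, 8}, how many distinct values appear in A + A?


A + A = {a + a' : a, a' ∈ A}; |A| = 4.
General bounds: 2|A| - 1 ≤ |A + A| ≤ |A|(|A|+1)/2, i.e. 7 ≤ |A + A| ≤ 10.
Lower bound 2|A|-1 is attained iff A is an arithmetic progression.
Enumerate sums a + a' for a ≤ a' (symmetric, so this suffices):
a = -5: -5+-5=-10, -5+-2=-7, -5+0=-5, -5+8=3
a = -2: -2+-2=-4, -2+0=-2, -2+8=6
a = 0: 0+0=0, 0+8=8
a = 8: 8+8=16
Distinct sums: {-10, -7, -5, -4, -2, 0, 3, 6, 8, 16}
|A + A| = 10

|A + A| = 10


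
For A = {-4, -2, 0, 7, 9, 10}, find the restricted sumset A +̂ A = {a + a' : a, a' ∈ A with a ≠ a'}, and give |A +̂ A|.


Restricted sumset: A +̂ A = {a + a' : a ∈ A, a' ∈ A, a ≠ a'}.
Equivalently, take A + A and drop any sum 2a that is achievable ONLY as a + a for a ∈ A (i.e. sums representable only with equal summands).
Enumerate pairs (a, a') with a < a' (symmetric, so each unordered pair gives one sum; this covers all a ≠ a'):
  -4 + -2 = -6
  -4 + 0 = -4
  -4 + 7 = 3
  -4 + 9 = 5
  -4 + 10 = 6
  -2 + 0 = -2
  -2 + 7 = 5
  -2 + 9 = 7
  -2 + 10 = 8
  0 + 7 = 7
  0 + 9 = 9
  0 + 10 = 10
  7 + 9 = 16
  7 + 10 = 17
  9 + 10 = 19
Collected distinct sums: {-6, -4, -2, 3, 5, 6, 7, 8, 9, 10, 16, 17, 19}
|A +̂ A| = 13
(Reference bound: |A +̂ A| ≥ 2|A| - 3 for |A| ≥ 2, with |A| = 6 giving ≥ 9.)

|A +̂ A| = 13


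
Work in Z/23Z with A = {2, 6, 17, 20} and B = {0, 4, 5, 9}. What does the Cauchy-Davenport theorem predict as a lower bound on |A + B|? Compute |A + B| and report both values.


Cauchy-Davenport: |A + B| ≥ min(p, |A| + |B| - 1) for A, B nonempty in Z/pZ.
|A| = 4, |B| = 4, p = 23.
CD lower bound = min(23, 4 + 4 - 1) = min(23, 7) = 7.
Compute A + B mod 23 directly:
a = 2: 2+0=2, 2+4=6, 2+5=7, 2+9=11
a = 6: 6+0=6, 6+4=10, 6+5=11, 6+9=15
a = 17: 17+0=17, 17+4=21, 17+5=22, 17+9=3
a = 20: 20+0=20, 20+4=1, 20+5=2, 20+9=6
A + B = {1, 2, 3, 6, 7, 10, 11, 15, 17, 20, 21, 22}, so |A + B| = 12.
Verify: 12 ≥ 7? Yes ✓.

CD lower bound = 7, actual |A + B| = 12.


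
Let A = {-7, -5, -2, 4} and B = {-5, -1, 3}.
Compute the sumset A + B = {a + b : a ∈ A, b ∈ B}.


A + B = {a + b : a ∈ A, b ∈ B}.
Enumerate all |A|·|B| = 4·3 = 12 pairs (a, b) and collect distinct sums.
a = -7: -7+-5=-12, -7+-1=-8, -7+3=-4
a = -5: -5+-5=-10, -5+-1=-6, -5+3=-2
a = -2: -2+-5=-7, -2+-1=-3, -2+3=1
a = 4: 4+-5=-1, 4+-1=3, 4+3=7
Collecting distinct sums: A + B = {-12, -10, -8, -7, -6, -4, -3, -2, -1, 1, 3, 7}
|A + B| = 12

A + B = {-12, -10, -8, -7, -6, -4, -3, -2, -1, 1, 3, 7}


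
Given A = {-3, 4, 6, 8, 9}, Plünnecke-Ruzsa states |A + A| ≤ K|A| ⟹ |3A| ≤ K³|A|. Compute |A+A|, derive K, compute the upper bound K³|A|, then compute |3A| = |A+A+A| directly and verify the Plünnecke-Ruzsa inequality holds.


|A| = 5.
Step 1: Compute A + A by enumerating all 25 pairs.
A + A = {-6, 1, 3, 5, 6, 8, 10, 12, 13, 14, 15, 16, 17, 18}, so |A + A| = 14.
Step 2: Doubling constant K = |A + A|/|A| = 14/5 = 14/5 ≈ 2.8000.
Step 3: Plünnecke-Ruzsa gives |3A| ≤ K³·|A| = (2.8000)³ · 5 ≈ 109.7600.
Step 4: Compute 3A = A + A + A directly by enumerating all triples (a,b,c) ∈ A³; |3A| = 26.
Step 5: Check 26 ≤ 109.7600? Yes ✓.

K = 14/5, Plünnecke-Ruzsa bound K³|A| ≈ 109.7600, |3A| = 26, inequality holds.


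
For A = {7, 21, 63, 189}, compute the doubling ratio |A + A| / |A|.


|A| = 4.
Compute A + A by enumerating all 16 pairs.
A + A = {14, 28, 42, 70, 84, 126, 196, 210, 252, 378}, so |A + A| = 10.
K = |A + A| / |A| = 10/4 = 5/2 ≈ 2.5000.
Reference: AP of size 4 gives K = 7/4 ≈ 1.7500; a fully generic set of size 4 gives K ≈ 2.5000.

|A| = 4, |A + A| = 10, K = 10/4 = 5/2.


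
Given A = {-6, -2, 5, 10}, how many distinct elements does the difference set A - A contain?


A - A = {a - a' : a, a' ∈ A}; |A| = 4.
Bounds: 2|A|-1 ≤ |A - A| ≤ |A|² - |A| + 1, i.e. 7 ≤ |A - A| ≤ 13.
Note: 0 ∈ A - A always (from a - a). The set is symmetric: if d ∈ A - A then -d ∈ A - A.
Enumerate nonzero differences d = a - a' with a > a' (then include -d):
Positive differences: {4, 5, 7, 11, 12, 16}
Full difference set: {0} ∪ (positive diffs) ∪ (negative diffs).
|A - A| = 1 + 2·6 = 13 (matches direct enumeration: 13).

|A - A| = 13


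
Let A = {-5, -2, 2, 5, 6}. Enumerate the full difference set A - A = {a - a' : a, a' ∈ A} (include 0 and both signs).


A - A = {a - a' : a, a' ∈ A}.
Compute a - a' for each ordered pair (a, a'):
a = -5: -5--5=0, -5--2=-3, -5-2=-7, -5-5=-10, -5-6=-11
a = -2: -2--5=3, -2--2=0, -2-2=-4, -2-5=-7, -2-6=-8
a = 2: 2--5=7, 2--2=4, 2-2=0, 2-5=-3, 2-6=-4
a = 5: 5--5=10, 5--2=7, 5-2=3, 5-5=0, 5-6=-1
a = 6: 6--5=11, 6--2=8, 6-2=4, 6-5=1, 6-6=0
Collecting distinct values (and noting 0 appears from a-a):
A - A = {-11, -10, -8, -7, -4, -3, -1, 0, 1, 3, 4, 7, 8, 10, 11}
|A - A| = 15

A - A = {-11, -10, -8, -7, -4, -3, -1, 0, 1, 3, 4, 7, 8, 10, 11}


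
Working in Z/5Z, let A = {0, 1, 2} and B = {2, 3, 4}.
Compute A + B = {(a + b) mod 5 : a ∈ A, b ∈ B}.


Work in Z/5Z: reduce every sum a + b modulo 5.
Enumerate all 9 pairs:
a = 0: 0+2=2, 0+3=3, 0+4=4
a = 1: 1+2=3, 1+3=4, 1+4=0
a = 2: 2+2=4, 2+3=0, 2+4=1
Distinct residues collected: {0, 1, 2, 3, 4}
|A + B| = 5 (out of 5 total residues).

A + B = {0, 1, 2, 3, 4}


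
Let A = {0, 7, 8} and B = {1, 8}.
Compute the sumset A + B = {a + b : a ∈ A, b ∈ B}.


A + B = {a + b : a ∈ A, b ∈ B}.
Enumerate all |A|·|B| = 3·2 = 6 pairs (a, b) and collect distinct sums.
a = 0: 0+1=1, 0+8=8
a = 7: 7+1=8, 7+8=15
a = 8: 8+1=9, 8+8=16
Collecting distinct sums: A + B = {1, 8, 9, 15, 16}
|A + B| = 5

A + B = {1, 8, 9, 15, 16}


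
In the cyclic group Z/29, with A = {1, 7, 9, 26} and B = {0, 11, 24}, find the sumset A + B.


Work in Z/29Z: reduce every sum a + b modulo 29.
Enumerate all 12 pairs:
a = 1: 1+0=1, 1+11=12, 1+24=25
a = 7: 7+0=7, 7+11=18, 7+24=2
a = 9: 9+0=9, 9+11=20, 9+24=4
a = 26: 26+0=26, 26+11=8, 26+24=21
Distinct residues collected: {1, 2, 4, 7, 8, 9, 12, 18, 20, 21, 25, 26}
|A + B| = 12 (out of 29 total residues).

A + B = {1, 2, 4, 7, 8, 9, 12, 18, 20, 21, 25, 26}


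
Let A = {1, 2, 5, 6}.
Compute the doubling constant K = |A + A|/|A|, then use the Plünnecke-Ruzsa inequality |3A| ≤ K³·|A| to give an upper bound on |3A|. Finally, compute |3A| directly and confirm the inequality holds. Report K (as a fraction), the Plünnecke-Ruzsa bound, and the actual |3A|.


|A| = 4.
Step 1: Compute A + A by enumerating all 16 pairs.
A + A = {2, 3, 4, 6, 7, 8, 10, 11, 12}, so |A + A| = 9.
Step 2: Doubling constant K = |A + A|/|A| = 9/4 = 9/4 ≈ 2.2500.
Step 3: Plünnecke-Ruzsa gives |3A| ≤ K³·|A| = (2.2500)³ · 4 ≈ 45.5625.
Step 4: Compute 3A = A + A + A directly by enumerating all triples (a,b,c) ∈ A³; |3A| = 16.
Step 5: Check 16 ≤ 45.5625? Yes ✓.

K = 9/4, Plünnecke-Ruzsa bound K³|A| ≈ 45.5625, |3A| = 16, inequality holds.


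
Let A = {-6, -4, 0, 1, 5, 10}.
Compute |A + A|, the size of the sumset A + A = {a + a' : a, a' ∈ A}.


A + A = {a + a' : a, a' ∈ A}; |A| = 6.
General bounds: 2|A| - 1 ≤ |A + A| ≤ |A|(|A|+1)/2, i.e. 11 ≤ |A + A| ≤ 21.
Lower bound 2|A|-1 is attained iff A is an arithmetic progression.
Enumerate sums a + a' for a ≤ a' (symmetric, so this suffices):
a = -6: -6+-6=-12, -6+-4=-10, -6+0=-6, -6+1=-5, -6+5=-1, -6+10=4
a = -4: -4+-4=-8, -4+0=-4, -4+1=-3, -4+5=1, -4+10=6
a = 0: 0+0=0, 0+1=1, 0+5=5, 0+10=10
a = 1: 1+1=2, 1+5=6, 1+10=11
a = 5: 5+5=10, 5+10=15
a = 10: 10+10=20
Distinct sums: {-12, -10, -8, -6, -5, -4, -3, -1, 0, 1, 2, 4, 5, 6, 10, 11, 15, 20}
|A + A| = 18

|A + A| = 18


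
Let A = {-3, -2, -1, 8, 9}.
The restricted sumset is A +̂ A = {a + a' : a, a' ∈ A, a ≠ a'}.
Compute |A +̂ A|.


Restricted sumset: A +̂ A = {a + a' : a ∈ A, a' ∈ A, a ≠ a'}.
Equivalently, take A + A and drop any sum 2a that is achievable ONLY as a + a for a ∈ A (i.e. sums representable only with equal summands).
Enumerate pairs (a, a') with a < a' (symmetric, so each unordered pair gives one sum; this covers all a ≠ a'):
  -3 + -2 = -5
  -3 + -1 = -4
  -3 + 8 = 5
  -3 + 9 = 6
  -2 + -1 = -3
  -2 + 8 = 6
  -2 + 9 = 7
  -1 + 8 = 7
  -1 + 9 = 8
  8 + 9 = 17
Collected distinct sums: {-5, -4, -3, 5, 6, 7, 8, 17}
|A +̂ A| = 8
(Reference bound: |A +̂ A| ≥ 2|A| - 3 for |A| ≥ 2, with |A| = 5 giving ≥ 7.)

|A +̂ A| = 8


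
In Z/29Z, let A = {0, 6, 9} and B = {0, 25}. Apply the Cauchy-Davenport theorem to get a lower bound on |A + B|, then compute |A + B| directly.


Cauchy-Davenport: |A + B| ≥ min(p, |A| + |B| - 1) for A, B nonempty in Z/pZ.
|A| = 3, |B| = 2, p = 29.
CD lower bound = min(29, 3 + 2 - 1) = min(29, 4) = 4.
Compute A + B mod 29 directly:
a = 0: 0+0=0, 0+25=25
a = 6: 6+0=6, 6+25=2
a = 9: 9+0=9, 9+25=5
A + B = {0, 2, 5, 6, 9, 25}, so |A + B| = 6.
Verify: 6 ≥ 4? Yes ✓.

CD lower bound = 4, actual |A + B| = 6.


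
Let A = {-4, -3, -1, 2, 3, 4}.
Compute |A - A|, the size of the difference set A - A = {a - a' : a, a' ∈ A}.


A - A = {a - a' : a, a' ∈ A}; |A| = 6.
Bounds: 2|A|-1 ≤ |A - A| ≤ |A|² - |A| + 1, i.e. 11 ≤ |A - A| ≤ 31.
Note: 0 ∈ A - A always (from a - a). The set is symmetric: if d ∈ A - A then -d ∈ A - A.
Enumerate nonzero differences d = a - a' with a > a' (then include -d):
Positive differences: {1, 2, 3, 4, 5, 6, 7, 8}
Full difference set: {0} ∪ (positive diffs) ∪ (negative diffs).
|A - A| = 1 + 2·8 = 17 (matches direct enumeration: 17).

|A - A| = 17


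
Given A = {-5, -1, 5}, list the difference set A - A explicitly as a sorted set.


A - A = {a - a' : a, a' ∈ A}.
Compute a - a' for each ordered pair (a, a'):
a = -5: -5--5=0, -5--1=-4, -5-5=-10
a = -1: -1--5=4, -1--1=0, -1-5=-6
a = 5: 5--5=10, 5--1=6, 5-5=0
Collecting distinct values (and noting 0 appears from a-a):
A - A = {-10, -6, -4, 0, 4, 6, 10}
|A - A| = 7

A - A = {-10, -6, -4, 0, 4, 6, 10}


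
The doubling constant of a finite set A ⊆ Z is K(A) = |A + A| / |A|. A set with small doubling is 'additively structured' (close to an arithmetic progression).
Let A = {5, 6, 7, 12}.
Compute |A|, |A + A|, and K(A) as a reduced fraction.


|A| = 4.
Compute A + A by enumerating all 16 pairs.
A + A = {10, 11, 12, 13, 14, 17, 18, 19, 24}, so |A + A| = 9.
K = |A + A| / |A| = 9/4 (already in lowest terms) ≈ 2.2500.
Reference: AP of size 4 gives K = 7/4 ≈ 1.7500; a fully generic set of size 4 gives K ≈ 2.5000.

|A| = 4, |A + A| = 9, K = 9/4.


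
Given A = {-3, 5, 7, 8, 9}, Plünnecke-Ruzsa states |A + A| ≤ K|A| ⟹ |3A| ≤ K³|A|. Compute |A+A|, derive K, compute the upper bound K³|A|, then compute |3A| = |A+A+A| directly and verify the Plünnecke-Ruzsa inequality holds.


|A| = 5.
Step 1: Compute A + A by enumerating all 25 pairs.
A + A = {-6, 2, 4, 5, 6, 10, 12, 13, 14, 15, 16, 17, 18}, so |A + A| = 13.
Step 2: Doubling constant K = |A + A|/|A| = 13/5 = 13/5 ≈ 2.6000.
Step 3: Plünnecke-Ruzsa gives |3A| ≤ K³·|A| = (2.6000)³ · 5 ≈ 87.8800.
Step 4: Compute 3A = A + A + A directly by enumerating all triples (a,b,c) ∈ A³; |3A| = 24.
Step 5: Check 24 ≤ 87.8800? Yes ✓.

K = 13/5, Plünnecke-Ruzsa bound K³|A| ≈ 87.8800, |3A| = 24, inequality holds.


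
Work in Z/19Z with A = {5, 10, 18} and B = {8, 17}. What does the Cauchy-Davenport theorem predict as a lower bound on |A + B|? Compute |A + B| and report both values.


Cauchy-Davenport: |A + B| ≥ min(p, |A| + |B| - 1) for A, B nonempty in Z/pZ.
|A| = 3, |B| = 2, p = 19.
CD lower bound = min(19, 3 + 2 - 1) = min(19, 4) = 4.
Compute A + B mod 19 directly:
a = 5: 5+8=13, 5+17=3
a = 10: 10+8=18, 10+17=8
a = 18: 18+8=7, 18+17=16
A + B = {3, 7, 8, 13, 16, 18}, so |A + B| = 6.
Verify: 6 ≥ 4? Yes ✓.

CD lower bound = 4, actual |A + B| = 6.


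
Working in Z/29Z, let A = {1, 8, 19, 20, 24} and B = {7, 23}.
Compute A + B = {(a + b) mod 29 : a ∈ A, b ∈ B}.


Work in Z/29Z: reduce every sum a + b modulo 29.
Enumerate all 10 pairs:
a = 1: 1+7=8, 1+23=24
a = 8: 8+7=15, 8+23=2
a = 19: 19+7=26, 19+23=13
a = 20: 20+7=27, 20+23=14
a = 24: 24+7=2, 24+23=18
Distinct residues collected: {2, 8, 13, 14, 15, 18, 24, 26, 27}
|A + B| = 9 (out of 29 total residues).

A + B = {2, 8, 13, 14, 15, 18, 24, 26, 27}


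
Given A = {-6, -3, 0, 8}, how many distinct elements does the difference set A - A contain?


A - A = {a - a' : a, a' ∈ A}; |A| = 4.
Bounds: 2|A|-1 ≤ |A - A| ≤ |A|² - |A| + 1, i.e. 7 ≤ |A - A| ≤ 13.
Note: 0 ∈ A - A always (from a - a). The set is symmetric: if d ∈ A - A then -d ∈ A - A.
Enumerate nonzero differences d = a - a' with a > a' (then include -d):
Positive differences: {3, 6, 8, 11, 14}
Full difference set: {0} ∪ (positive diffs) ∪ (negative diffs).
|A - A| = 1 + 2·5 = 11 (matches direct enumeration: 11).

|A - A| = 11


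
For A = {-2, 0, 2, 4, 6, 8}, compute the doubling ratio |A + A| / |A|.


|A| = 6.
Compute A + A by enumerating all 36 pairs.
A + A = {-4, -2, 0, 2, 4, 6, 8, 10, 12, 14, 16}, so |A + A| = 11.
K = |A + A| / |A| = 11/6 (already in lowest terms) ≈ 1.8333.
Reference: AP of size 6 gives K = 11/6 ≈ 1.8333; a fully generic set of size 6 gives K ≈ 3.5000.

|A| = 6, |A + A| = 11, K = 11/6.


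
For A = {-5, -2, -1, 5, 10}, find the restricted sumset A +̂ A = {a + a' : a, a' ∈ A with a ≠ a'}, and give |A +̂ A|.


Restricted sumset: A +̂ A = {a + a' : a ∈ A, a' ∈ A, a ≠ a'}.
Equivalently, take A + A and drop any sum 2a that is achievable ONLY as a + a for a ∈ A (i.e. sums representable only with equal summands).
Enumerate pairs (a, a') with a < a' (symmetric, so each unordered pair gives one sum; this covers all a ≠ a'):
  -5 + -2 = -7
  -5 + -1 = -6
  -5 + 5 = 0
  -5 + 10 = 5
  -2 + -1 = -3
  -2 + 5 = 3
  -2 + 10 = 8
  -1 + 5 = 4
  -1 + 10 = 9
  5 + 10 = 15
Collected distinct sums: {-7, -6, -3, 0, 3, 4, 5, 8, 9, 15}
|A +̂ A| = 10
(Reference bound: |A +̂ A| ≥ 2|A| - 3 for |A| ≥ 2, with |A| = 5 giving ≥ 7.)

|A +̂ A| = 10


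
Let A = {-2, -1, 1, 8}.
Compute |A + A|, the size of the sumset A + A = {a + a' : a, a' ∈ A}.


A + A = {a + a' : a, a' ∈ A}; |A| = 4.
General bounds: 2|A| - 1 ≤ |A + A| ≤ |A|(|A|+1)/2, i.e. 7 ≤ |A + A| ≤ 10.
Lower bound 2|A|-1 is attained iff A is an arithmetic progression.
Enumerate sums a + a' for a ≤ a' (symmetric, so this suffices):
a = -2: -2+-2=-4, -2+-1=-3, -2+1=-1, -2+8=6
a = -1: -1+-1=-2, -1+1=0, -1+8=7
a = 1: 1+1=2, 1+8=9
a = 8: 8+8=16
Distinct sums: {-4, -3, -2, -1, 0, 2, 6, 7, 9, 16}
|A + A| = 10

|A + A| = 10


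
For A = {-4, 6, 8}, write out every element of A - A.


A - A = {a - a' : a, a' ∈ A}.
Compute a - a' for each ordered pair (a, a'):
a = -4: -4--4=0, -4-6=-10, -4-8=-12
a = 6: 6--4=10, 6-6=0, 6-8=-2
a = 8: 8--4=12, 8-6=2, 8-8=0
Collecting distinct values (and noting 0 appears from a-a):
A - A = {-12, -10, -2, 0, 2, 10, 12}
|A - A| = 7

A - A = {-12, -10, -2, 0, 2, 10, 12}


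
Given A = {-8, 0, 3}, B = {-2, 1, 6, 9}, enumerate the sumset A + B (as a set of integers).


A + B = {a + b : a ∈ A, b ∈ B}.
Enumerate all |A|·|B| = 3·4 = 12 pairs (a, b) and collect distinct sums.
a = -8: -8+-2=-10, -8+1=-7, -8+6=-2, -8+9=1
a = 0: 0+-2=-2, 0+1=1, 0+6=6, 0+9=9
a = 3: 3+-2=1, 3+1=4, 3+6=9, 3+9=12
Collecting distinct sums: A + B = {-10, -7, -2, 1, 4, 6, 9, 12}
|A + B| = 8

A + B = {-10, -7, -2, 1, 4, 6, 9, 12}


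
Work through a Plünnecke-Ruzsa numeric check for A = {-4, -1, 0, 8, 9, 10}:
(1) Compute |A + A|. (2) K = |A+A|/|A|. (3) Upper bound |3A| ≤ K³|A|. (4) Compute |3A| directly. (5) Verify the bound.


|A| = 6.
Step 1: Compute A + A by enumerating all 36 pairs.
A + A = {-8, -5, -4, -2, -1, 0, 4, 5, 6, 7, 8, 9, 10, 16, 17, 18, 19, 20}, so |A + A| = 18.
Step 2: Doubling constant K = |A + A|/|A| = 18/6 = 18/6 ≈ 3.0000.
Step 3: Plünnecke-Ruzsa gives |3A| ≤ K³·|A| = (3.0000)³ · 6 ≈ 162.0000.
Step 4: Compute 3A = A + A + A directly by enumerating all triples (a,b,c) ∈ A³; |3A| = 36.
Step 5: Check 36 ≤ 162.0000? Yes ✓.

K = 18/6, Plünnecke-Ruzsa bound K³|A| ≈ 162.0000, |3A| = 36, inequality holds.


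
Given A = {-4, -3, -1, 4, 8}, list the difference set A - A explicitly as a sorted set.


A - A = {a - a' : a, a' ∈ A}.
Compute a - a' for each ordered pair (a, a'):
a = -4: -4--4=0, -4--3=-1, -4--1=-3, -4-4=-8, -4-8=-12
a = -3: -3--4=1, -3--3=0, -3--1=-2, -3-4=-7, -3-8=-11
a = -1: -1--4=3, -1--3=2, -1--1=0, -1-4=-5, -1-8=-9
a = 4: 4--4=8, 4--3=7, 4--1=5, 4-4=0, 4-8=-4
a = 8: 8--4=12, 8--3=11, 8--1=9, 8-4=4, 8-8=0
Collecting distinct values (and noting 0 appears from a-a):
A - A = {-12, -11, -9, -8, -7, -5, -4, -3, -2, -1, 0, 1, 2, 3, 4, 5, 7, 8, 9, 11, 12}
|A - A| = 21

A - A = {-12, -11, -9, -8, -7, -5, -4, -3, -2, -1, 0, 1, 2, 3, 4, 5, 7, 8, 9, 11, 12}


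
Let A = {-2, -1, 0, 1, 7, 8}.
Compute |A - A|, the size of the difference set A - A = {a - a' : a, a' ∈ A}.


A - A = {a - a' : a, a' ∈ A}; |A| = 6.
Bounds: 2|A|-1 ≤ |A - A| ≤ |A|² - |A| + 1, i.e. 11 ≤ |A - A| ≤ 31.
Note: 0 ∈ A - A always (from a - a). The set is symmetric: if d ∈ A - A then -d ∈ A - A.
Enumerate nonzero differences d = a - a' with a > a' (then include -d):
Positive differences: {1, 2, 3, 6, 7, 8, 9, 10}
Full difference set: {0} ∪ (positive diffs) ∪ (negative diffs).
|A - A| = 1 + 2·8 = 17 (matches direct enumeration: 17).

|A - A| = 17


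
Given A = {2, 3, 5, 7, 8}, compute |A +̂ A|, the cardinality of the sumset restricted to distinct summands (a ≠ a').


Restricted sumset: A +̂ A = {a + a' : a ∈ A, a' ∈ A, a ≠ a'}.
Equivalently, take A + A and drop any sum 2a that is achievable ONLY as a + a for a ∈ A (i.e. sums representable only with equal summands).
Enumerate pairs (a, a') with a < a' (symmetric, so each unordered pair gives one sum; this covers all a ≠ a'):
  2 + 3 = 5
  2 + 5 = 7
  2 + 7 = 9
  2 + 8 = 10
  3 + 5 = 8
  3 + 7 = 10
  3 + 8 = 11
  5 + 7 = 12
  5 + 8 = 13
  7 + 8 = 15
Collected distinct sums: {5, 7, 8, 9, 10, 11, 12, 13, 15}
|A +̂ A| = 9
(Reference bound: |A +̂ A| ≥ 2|A| - 3 for |A| ≥ 2, with |A| = 5 giving ≥ 7.)

|A +̂ A| = 9


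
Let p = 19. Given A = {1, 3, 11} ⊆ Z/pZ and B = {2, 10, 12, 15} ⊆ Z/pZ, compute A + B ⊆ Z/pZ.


Work in Z/19Z: reduce every sum a + b modulo 19.
Enumerate all 12 pairs:
a = 1: 1+2=3, 1+10=11, 1+12=13, 1+15=16
a = 3: 3+2=5, 3+10=13, 3+12=15, 3+15=18
a = 11: 11+2=13, 11+10=2, 11+12=4, 11+15=7
Distinct residues collected: {2, 3, 4, 5, 7, 11, 13, 15, 16, 18}
|A + B| = 10 (out of 19 total residues).

A + B = {2, 3, 4, 5, 7, 11, 13, 15, 16, 18}


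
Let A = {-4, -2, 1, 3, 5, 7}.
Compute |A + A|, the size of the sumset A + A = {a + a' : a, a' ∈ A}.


A + A = {a + a' : a, a' ∈ A}; |A| = 6.
General bounds: 2|A| - 1 ≤ |A + A| ≤ |A|(|A|+1)/2, i.e. 11 ≤ |A + A| ≤ 21.
Lower bound 2|A|-1 is attained iff A is an arithmetic progression.
Enumerate sums a + a' for a ≤ a' (symmetric, so this suffices):
a = -4: -4+-4=-8, -4+-2=-6, -4+1=-3, -4+3=-1, -4+5=1, -4+7=3
a = -2: -2+-2=-4, -2+1=-1, -2+3=1, -2+5=3, -2+7=5
a = 1: 1+1=2, 1+3=4, 1+5=6, 1+7=8
a = 3: 3+3=6, 3+5=8, 3+7=10
a = 5: 5+5=10, 5+7=12
a = 7: 7+7=14
Distinct sums: {-8, -6, -4, -3, -1, 1, 2, 3, 4, 5, 6, 8, 10, 12, 14}
|A + A| = 15

|A + A| = 15


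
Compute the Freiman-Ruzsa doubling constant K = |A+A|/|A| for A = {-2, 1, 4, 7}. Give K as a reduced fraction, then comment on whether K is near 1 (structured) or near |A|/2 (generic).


|A| = 4.
Compute A + A by enumerating all 16 pairs.
A + A = {-4, -1, 2, 5, 8, 11, 14}, so |A + A| = 7.
K = |A + A| / |A| = 7/4 (already in lowest terms) ≈ 1.7500.
Reference: AP of size 4 gives K = 7/4 ≈ 1.7500; a fully generic set of size 4 gives K ≈ 2.5000.

|A| = 4, |A + A| = 7, K = 7/4.


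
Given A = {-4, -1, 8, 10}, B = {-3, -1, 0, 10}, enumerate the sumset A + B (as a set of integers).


A + B = {a + b : a ∈ A, b ∈ B}.
Enumerate all |A|·|B| = 4·4 = 16 pairs (a, b) and collect distinct sums.
a = -4: -4+-3=-7, -4+-1=-5, -4+0=-4, -4+10=6
a = -1: -1+-3=-4, -1+-1=-2, -1+0=-1, -1+10=9
a = 8: 8+-3=5, 8+-1=7, 8+0=8, 8+10=18
a = 10: 10+-3=7, 10+-1=9, 10+0=10, 10+10=20
Collecting distinct sums: A + B = {-7, -5, -4, -2, -1, 5, 6, 7, 8, 9, 10, 18, 20}
|A + B| = 13

A + B = {-7, -5, -4, -2, -1, 5, 6, 7, 8, 9, 10, 18, 20}


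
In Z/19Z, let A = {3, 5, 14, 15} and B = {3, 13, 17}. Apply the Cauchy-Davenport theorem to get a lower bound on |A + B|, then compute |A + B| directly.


Cauchy-Davenport: |A + B| ≥ min(p, |A| + |B| - 1) for A, B nonempty in Z/pZ.
|A| = 4, |B| = 3, p = 19.
CD lower bound = min(19, 4 + 3 - 1) = min(19, 6) = 6.
Compute A + B mod 19 directly:
a = 3: 3+3=6, 3+13=16, 3+17=1
a = 5: 5+3=8, 5+13=18, 5+17=3
a = 14: 14+3=17, 14+13=8, 14+17=12
a = 15: 15+3=18, 15+13=9, 15+17=13
A + B = {1, 3, 6, 8, 9, 12, 13, 16, 17, 18}, so |A + B| = 10.
Verify: 10 ≥ 6? Yes ✓.

CD lower bound = 6, actual |A + B| = 10.


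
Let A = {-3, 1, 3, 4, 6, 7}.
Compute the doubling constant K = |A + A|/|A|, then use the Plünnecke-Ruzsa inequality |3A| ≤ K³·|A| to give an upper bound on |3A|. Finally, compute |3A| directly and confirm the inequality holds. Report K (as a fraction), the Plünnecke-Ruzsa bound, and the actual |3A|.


|A| = 6.
Step 1: Compute A + A by enumerating all 36 pairs.
A + A = {-6, -2, 0, 1, 2, 3, 4, 5, 6, 7, 8, 9, 10, 11, 12, 13, 14}, so |A + A| = 17.
Step 2: Doubling constant K = |A + A|/|A| = 17/6 = 17/6 ≈ 2.8333.
Step 3: Plünnecke-Ruzsa gives |3A| ≤ K³·|A| = (2.8333)³ · 6 ≈ 136.4722.
Step 4: Compute 3A = A + A + A directly by enumerating all triples (a,b,c) ∈ A³; |3A| = 27.
Step 5: Check 27 ≤ 136.4722? Yes ✓.

K = 17/6, Plünnecke-Ruzsa bound K³|A| ≈ 136.4722, |3A| = 27, inequality holds.


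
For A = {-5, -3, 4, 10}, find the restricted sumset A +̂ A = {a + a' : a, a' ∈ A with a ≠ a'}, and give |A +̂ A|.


Restricted sumset: A +̂ A = {a + a' : a ∈ A, a' ∈ A, a ≠ a'}.
Equivalently, take A + A and drop any sum 2a that is achievable ONLY as a + a for a ∈ A (i.e. sums representable only with equal summands).
Enumerate pairs (a, a') with a < a' (symmetric, so each unordered pair gives one sum; this covers all a ≠ a'):
  -5 + -3 = -8
  -5 + 4 = -1
  -5 + 10 = 5
  -3 + 4 = 1
  -3 + 10 = 7
  4 + 10 = 14
Collected distinct sums: {-8, -1, 1, 5, 7, 14}
|A +̂ A| = 6
(Reference bound: |A +̂ A| ≥ 2|A| - 3 for |A| ≥ 2, with |A| = 4 giving ≥ 5.)

|A +̂ A| = 6


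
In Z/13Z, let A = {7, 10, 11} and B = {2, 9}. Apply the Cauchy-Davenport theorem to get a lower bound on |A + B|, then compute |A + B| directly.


Cauchy-Davenport: |A + B| ≥ min(p, |A| + |B| - 1) for A, B nonempty in Z/pZ.
|A| = 3, |B| = 2, p = 13.
CD lower bound = min(13, 3 + 2 - 1) = min(13, 4) = 4.
Compute A + B mod 13 directly:
a = 7: 7+2=9, 7+9=3
a = 10: 10+2=12, 10+9=6
a = 11: 11+2=0, 11+9=7
A + B = {0, 3, 6, 7, 9, 12}, so |A + B| = 6.
Verify: 6 ≥ 4? Yes ✓.

CD lower bound = 4, actual |A + B| = 6.


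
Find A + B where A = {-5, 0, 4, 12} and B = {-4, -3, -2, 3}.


A + B = {a + b : a ∈ A, b ∈ B}.
Enumerate all |A|·|B| = 4·4 = 16 pairs (a, b) and collect distinct sums.
a = -5: -5+-4=-9, -5+-3=-8, -5+-2=-7, -5+3=-2
a = 0: 0+-4=-4, 0+-3=-3, 0+-2=-2, 0+3=3
a = 4: 4+-4=0, 4+-3=1, 4+-2=2, 4+3=7
a = 12: 12+-4=8, 12+-3=9, 12+-2=10, 12+3=15
Collecting distinct sums: A + B = {-9, -8, -7, -4, -3, -2, 0, 1, 2, 3, 7, 8, 9, 10, 15}
|A + B| = 15

A + B = {-9, -8, -7, -4, -3, -2, 0, 1, 2, 3, 7, 8, 9, 10, 15}


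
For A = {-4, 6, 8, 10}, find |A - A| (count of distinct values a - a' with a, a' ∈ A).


A - A = {a - a' : a, a' ∈ A}; |A| = 4.
Bounds: 2|A|-1 ≤ |A - A| ≤ |A|² - |A| + 1, i.e. 7 ≤ |A - A| ≤ 13.
Note: 0 ∈ A - A always (from a - a). The set is symmetric: if d ∈ A - A then -d ∈ A - A.
Enumerate nonzero differences d = a - a' with a > a' (then include -d):
Positive differences: {2, 4, 10, 12, 14}
Full difference set: {0} ∪ (positive diffs) ∪ (negative diffs).
|A - A| = 1 + 2·5 = 11 (matches direct enumeration: 11).

|A - A| = 11


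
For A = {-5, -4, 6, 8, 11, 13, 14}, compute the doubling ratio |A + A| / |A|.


|A| = 7.
Compute A + A by enumerating all 49 pairs.
A + A = {-10, -9, -8, 1, 2, 3, 4, 6, 7, 8, 9, 10, 12, 14, 16, 17, 19, 20, 21, 22, 24, 25, 26, 27, 28}, so |A + A| = 25.
K = |A + A| / |A| = 25/7 (already in lowest terms) ≈ 3.5714.
Reference: AP of size 7 gives K = 13/7 ≈ 1.8571; a fully generic set of size 7 gives K ≈ 4.0000.

|A| = 7, |A + A| = 25, K = 25/7.


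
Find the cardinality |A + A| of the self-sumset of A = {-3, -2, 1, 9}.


A + A = {a + a' : a, a' ∈ A}; |A| = 4.
General bounds: 2|A| - 1 ≤ |A + A| ≤ |A|(|A|+1)/2, i.e. 7 ≤ |A + A| ≤ 10.
Lower bound 2|A|-1 is attained iff A is an arithmetic progression.
Enumerate sums a + a' for a ≤ a' (symmetric, so this suffices):
a = -3: -3+-3=-6, -3+-2=-5, -3+1=-2, -3+9=6
a = -2: -2+-2=-4, -2+1=-1, -2+9=7
a = 1: 1+1=2, 1+9=10
a = 9: 9+9=18
Distinct sums: {-6, -5, -4, -2, -1, 2, 6, 7, 10, 18}
|A + A| = 10

|A + A| = 10


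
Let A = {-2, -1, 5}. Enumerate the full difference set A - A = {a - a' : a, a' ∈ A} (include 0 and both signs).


A - A = {a - a' : a, a' ∈ A}.
Compute a - a' for each ordered pair (a, a'):
a = -2: -2--2=0, -2--1=-1, -2-5=-7
a = -1: -1--2=1, -1--1=0, -1-5=-6
a = 5: 5--2=7, 5--1=6, 5-5=0
Collecting distinct values (and noting 0 appears from a-a):
A - A = {-7, -6, -1, 0, 1, 6, 7}
|A - A| = 7

A - A = {-7, -6, -1, 0, 1, 6, 7}


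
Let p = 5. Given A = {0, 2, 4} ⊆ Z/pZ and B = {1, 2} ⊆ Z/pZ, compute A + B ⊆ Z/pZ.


Work in Z/5Z: reduce every sum a + b modulo 5.
Enumerate all 6 pairs:
a = 0: 0+1=1, 0+2=2
a = 2: 2+1=3, 2+2=4
a = 4: 4+1=0, 4+2=1
Distinct residues collected: {0, 1, 2, 3, 4}
|A + B| = 5 (out of 5 total residues).

A + B = {0, 1, 2, 3, 4}


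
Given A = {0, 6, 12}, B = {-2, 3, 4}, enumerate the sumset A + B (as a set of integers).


A + B = {a + b : a ∈ A, b ∈ B}.
Enumerate all |A|·|B| = 3·3 = 9 pairs (a, b) and collect distinct sums.
a = 0: 0+-2=-2, 0+3=3, 0+4=4
a = 6: 6+-2=4, 6+3=9, 6+4=10
a = 12: 12+-2=10, 12+3=15, 12+4=16
Collecting distinct sums: A + B = {-2, 3, 4, 9, 10, 15, 16}
|A + B| = 7

A + B = {-2, 3, 4, 9, 10, 15, 16}


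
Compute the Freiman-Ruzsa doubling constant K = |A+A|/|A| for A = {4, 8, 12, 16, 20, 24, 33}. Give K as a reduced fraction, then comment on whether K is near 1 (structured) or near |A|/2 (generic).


|A| = 7.
Compute A + A by enumerating all 49 pairs.
A + A = {8, 12, 16, 20, 24, 28, 32, 36, 37, 40, 41, 44, 45, 48, 49, 53, 57, 66}, so |A + A| = 18.
K = |A + A| / |A| = 18/7 (already in lowest terms) ≈ 2.5714.
Reference: AP of size 7 gives K = 13/7 ≈ 1.8571; a fully generic set of size 7 gives K ≈ 4.0000.

|A| = 7, |A + A| = 18, K = 18/7.


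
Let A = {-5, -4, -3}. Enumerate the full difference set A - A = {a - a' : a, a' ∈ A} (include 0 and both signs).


A - A = {a - a' : a, a' ∈ A}.
Compute a - a' for each ordered pair (a, a'):
a = -5: -5--5=0, -5--4=-1, -5--3=-2
a = -4: -4--5=1, -4--4=0, -4--3=-1
a = -3: -3--5=2, -3--4=1, -3--3=0
Collecting distinct values (and noting 0 appears from a-a):
A - A = {-2, -1, 0, 1, 2}
|A - A| = 5

A - A = {-2, -1, 0, 1, 2}


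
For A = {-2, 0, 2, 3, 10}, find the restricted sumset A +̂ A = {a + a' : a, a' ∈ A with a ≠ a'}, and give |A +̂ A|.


Restricted sumset: A +̂ A = {a + a' : a ∈ A, a' ∈ A, a ≠ a'}.
Equivalently, take A + A and drop any sum 2a that is achievable ONLY as a + a for a ∈ A (i.e. sums representable only with equal summands).
Enumerate pairs (a, a') with a < a' (symmetric, so each unordered pair gives one sum; this covers all a ≠ a'):
  -2 + 0 = -2
  -2 + 2 = 0
  -2 + 3 = 1
  -2 + 10 = 8
  0 + 2 = 2
  0 + 3 = 3
  0 + 10 = 10
  2 + 3 = 5
  2 + 10 = 12
  3 + 10 = 13
Collected distinct sums: {-2, 0, 1, 2, 3, 5, 8, 10, 12, 13}
|A +̂ A| = 10
(Reference bound: |A +̂ A| ≥ 2|A| - 3 for |A| ≥ 2, with |A| = 5 giving ≥ 7.)

|A +̂ A| = 10


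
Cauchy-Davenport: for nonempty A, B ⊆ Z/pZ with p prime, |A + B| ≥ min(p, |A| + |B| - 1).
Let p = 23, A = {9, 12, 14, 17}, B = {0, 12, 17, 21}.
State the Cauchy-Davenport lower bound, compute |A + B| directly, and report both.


Cauchy-Davenport: |A + B| ≥ min(p, |A| + |B| - 1) for A, B nonempty in Z/pZ.
|A| = 4, |B| = 4, p = 23.
CD lower bound = min(23, 4 + 4 - 1) = min(23, 7) = 7.
Compute A + B mod 23 directly:
a = 9: 9+0=9, 9+12=21, 9+17=3, 9+21=7
a = 12: 12+0=12, 12+12=1, 12+17=6, 12+21=10
a = 14: 14+0=14, 14+12=3, 14+17=8, 14+21=12
a = 17: 17+0=17, 17+12=6, 17+17=11, 17+21=15
A + B = {1, 3, 6, 7, 8, 9, 10, 11, 12, 14, 15, 17, 21}, so |A + B| = 13.
Verify: 13 ≥ 7? Yes ✓.

CD lower bound = 7, actual |A + B| = 13.


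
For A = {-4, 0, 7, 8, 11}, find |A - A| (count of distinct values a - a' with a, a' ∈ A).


A - A = {a - a' : a, a' ∈ A}; |A| = 5.
Bounds: 2|A|-1 ≤ |A - A| ≤ |A|² - |A| + 1, i.e. 9 ≤ |A - A| ≤ 21.
Note: 0 ∈ A - A always (from a - a). The set is symmetric: if d ∈ A - A then -d ∈ A - A.
Enumerate nonzero differences d = a - a' with a > a' (then include -d):
Positive differences: {1, 3, 4, 7, 8, 11, 12, 15}
Full difference set: {0} ∪ (positive diffs) ∪ (negative diffs).
|A - A| = 1 + 2·8 = 17 (matches direct enumeration: 17).

|A - A| = 17


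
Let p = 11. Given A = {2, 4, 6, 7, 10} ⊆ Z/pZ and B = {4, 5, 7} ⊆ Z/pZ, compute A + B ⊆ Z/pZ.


Work in Z/11Z: reduce every sum a + b modulo 11.
Enumerate all 15 pairs:
a = 2: 2+4=6, 2+5=7, 2+7=9
a = 4: 4+4=8, 4+5=9, 4+7=0
a = 6: 6+4=10, 6+5=0, 6+7=2
a = 7: 7+4=0, 7+5=1, 7+7=3
a = 10: 10+4=3, 10+5=4, 10+7=6
Distinct residues collected: {0, 1, 2, 3, 4, 6, 7, 8, 9, 10}
|A + B| = 10 (out of 11 total residues).

A + B = {0, 1, 2, 3, 4, 6, 7, 8, 9, 10}


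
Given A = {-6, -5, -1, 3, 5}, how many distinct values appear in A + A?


A + A = {a + a' : a, a' ∈ A}; |A| = 5.
General bounds: 2|A| - 1 ≤ |A + A| ≤ |A|(|A|+1)/2, i.e. 9 ≤ |A + A| ≤ 15.
Lower bound 2|A|-1 is attained iff A is an arithmetic progression.
Enumerate sums a + a' for a ≤ a' (symmetric, so this suffices):
a = -6: -6+-6=-12, -6+-5=-11, -6+-1=-7, -6+3=-3, -6+5=-1
a = -5: -5+-5=-10, -5+-1=-6, -5+3=-2, -5+5=0
a = -1: -1+-1=-2, -1+3=2, -1+5=4
a = 3: 3+3=6, 3+5=8
a = 5: 5+5=10
Distinct sums: {-12, -11, -10, -7, -6, -3, -2, -1, 0, 2, 4, 6, 8, 10}
|A + A| = 14

|A + A| = 14


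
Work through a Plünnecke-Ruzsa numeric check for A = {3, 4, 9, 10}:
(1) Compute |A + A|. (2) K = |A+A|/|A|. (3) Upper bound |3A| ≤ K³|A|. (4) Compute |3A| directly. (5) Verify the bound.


|A| = 4.
Step 1: Compute A + A by enumerating all 16 pairs.
A + A = {6, 7, 8, 12, 13, 14, 18, 19, 20}, so |A + A| = 9.
Step 2: Doubling constant K = |A + A|/|A| = 9/4 = 9/4 ≈ 2.2500.
Step 3: Plünnecke-Ruzsa gives |3A| ≤ K³·|A| = (2.2500)³ · 4 ≈ 45.5625.
Step 4: Compute 3A = A + A + A directly by enumerating all triples (a,b,c) ∈ A³; |3A| = 16.
Step 5: Check 16 ≤ 45.5625? Yes ✓.

K = 9/4, Plünnecke-Ruzsa bound K³|A| ≈ 45.5625, |3A| = 16, inequality holds.
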